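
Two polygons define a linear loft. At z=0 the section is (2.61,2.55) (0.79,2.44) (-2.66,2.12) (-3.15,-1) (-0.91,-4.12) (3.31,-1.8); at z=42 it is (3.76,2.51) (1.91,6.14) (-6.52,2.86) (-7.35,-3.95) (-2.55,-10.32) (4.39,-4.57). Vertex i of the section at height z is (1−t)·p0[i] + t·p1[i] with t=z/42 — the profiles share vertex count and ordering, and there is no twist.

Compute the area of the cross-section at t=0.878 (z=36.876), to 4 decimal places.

Area at t=0.878: 114.8806

Cross-section at t=0.878: each vertex is (1-t)·p0[i] + t·p1[i].
  v1: (1-0.878)·(2.61,2.55) + 0.878·(3.76,2.51) = (3.6197,2.5149)
  v2: (1-0.878)·(0.79,2.44) + 0.878·(1.91,6.14) = (1.7734,5.6886)
  v3: (1-0.878)·(-2.66,2.12) + 0.878·(-6.52,2.86) = (-6.0491,2.7697)
  v4: (1-0.878)·(-3.15,-1) + 0.878·(-7.35,-3.95) = (-6.8376,-3.5901)
  v5: (1-0.878)·(-0.91,-4.12) + 0.878·(-2.55,-10.32) = (-2.3499,-9.5636)
  v6: (1-0.878)·(3.31,-1.8) + 0.878·(4.39,-4.57) = (4.2582,-4.2321)
Shoelace sum Σ(x_i·y_{i+1} − x_{i+1}·y_i):
  i=1: 3.6197·5.6886 − 1.7734·2.5149 = +16.1312 (running +16.1312)
  i=2: 1.7734·2.7697 − -6.0491·5.6886 = +39.3225 (running +55.4537)
  i=3: -6.0491·-3.5901 − -6.8376·2.7697 = +40.6550 (running +96.1088)
  i=4: -6.8376·-9.5636 − -2.3499·-3.5901 = +56.9556 (running +153.0644)
  i=5: -2.3499·-4.2321 − 4.2582·-9.5636 = +50.6691 (running +203.7335)
  i=6: 4.2582·2.5149 − 3.6197·-4.2321 = +26.0278 (running +229.7613)
Area = |Σ|/2 = |229.7613|/2 = 114.8806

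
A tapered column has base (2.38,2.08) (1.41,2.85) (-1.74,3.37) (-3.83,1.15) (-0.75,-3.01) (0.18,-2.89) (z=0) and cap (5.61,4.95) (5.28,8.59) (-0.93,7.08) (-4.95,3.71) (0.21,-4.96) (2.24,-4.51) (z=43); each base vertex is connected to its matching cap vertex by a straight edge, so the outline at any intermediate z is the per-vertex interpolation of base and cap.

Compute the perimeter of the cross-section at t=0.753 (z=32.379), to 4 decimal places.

Perimeter at t=0.753: 32.7848

Cross-section at t=0.753: each vertex is (1-t)·p0[i] + t·p1[i].
  v1: (1-0.753)·(2.38,2.08) + 0.753·(5.61,4.95) = (4.8122,4.2411)
  v2: (1-0.753)·(1.41,2.85) + 0.753·(5.28,8.59) = (4.3241,7.1722)
  v3: (1-0.753)·(-1.74,3.37) + 0.753·(-0.93,7.08) = (-1.1301,6.1636)
  v4: (1-0.753)·(-3.83,1.15) + 0.753·(-4.95,3.71) = (-4.6734,3.0777)
  v5: (1-0.753)·(-0.75,-3.01) + 0.753·(0.21,-4.96) = (-0.0271,-4.4783)
  v6: (1-0.753)·(0.18,-2.89) + 0.753·(2.24,-4.51) = (1.7312,-4.1099)
Perimeter = Σ |v_{i+1} − v_i|:
  edge 1→2: √(-0.4881² + 2.9311²) = 2.9715 (running 2.9715)
  edge 2→3: √(-5.4542² + -1.0086²) = 5.5467 (running 8.5181)
  edge 3→4: √(-3.5433² + -3.0860²) = 4.6987 (running 13.2168)
  edge 4→5: √(4.6462² + -7.5560²) = 8.8702 (running 22.0871)
  edge 5→6: √(1.7583² + 0.3685²) = 1.7965 (running 23.8836)
  edge 6→1: √(3.0810² + 8.3510²) = 8.9012 (running 32.7848)
Perimeter = 32.7848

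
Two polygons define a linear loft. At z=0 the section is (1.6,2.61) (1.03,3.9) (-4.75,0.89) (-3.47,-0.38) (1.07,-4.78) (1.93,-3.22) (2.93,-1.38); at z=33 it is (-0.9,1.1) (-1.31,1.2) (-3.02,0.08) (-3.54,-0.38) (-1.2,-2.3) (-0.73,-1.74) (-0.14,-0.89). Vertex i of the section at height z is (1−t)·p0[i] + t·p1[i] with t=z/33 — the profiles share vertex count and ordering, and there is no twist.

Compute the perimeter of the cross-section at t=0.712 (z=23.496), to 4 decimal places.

Cross-section at t=0.712: each vertex is (1-t)·p0[i] + t·p1[i].
  v1: (1-0.712)·(1.6,2.61) + 0.712·(-0.9,1.1) = (-0.1800,1.5349)
  v2: (1-0.712)·(1.03,3.9) + 0.712·(-1.31,1.2) = (-0.6361,1.9776)
  v3: (1-0.712)·(-4.75,0.89) + 0.712·(-3.02,0.08) = (-3.5182,0.3133)
  v4: (1-0.712)·(-3.47,-0.38) + 0.712·(-3.54,-0.38) = (-3.5198,-0.3800)
  v5: (1-0.712)·(1.07,-4.78) + 0.712·(-1.2,-2.3) = (-0.5462,-3.0142)
  v6: (1-0.712)·(1.93,-3.22) + 0.712·(-0.73,-1.74) = (0.0361,-2.1662)
  v7: (1-0.712)·(2.93,-1.38) + 0.712·(-0.14,-0.89) = (0.7442,-1.0311)
Perimeter = Σ |v_{i+1} − v_i|:
  edge 1→2: √(-0.4561² + 0.4427²) = 0.6356 (running 0.6356)
  edge 2→3: √(-2.8822² + -1.6643²) = 3.3282 (running 3.9638)
  edge 3→4: √(-0.0016² + -0.6933²) = 0.6933 (running 4.6571)
  edge 4→5: √(2.9736² + -2.6342²) = 3.9726 (running 8.6297)
  edge 5→6: √(0.5823² + 0.8480²) = 1.0287 (running 9.6584)
  edge 6→7: √(0.7081² + 1.1351²) = 1.3379 (running 10.9962)
  edge 7→1: √(-0.9242² + 2.5660²) = 2.7273 (running 13.7236)
Perimeter = 13.7236

Perimeter at t=0.712: 13.7236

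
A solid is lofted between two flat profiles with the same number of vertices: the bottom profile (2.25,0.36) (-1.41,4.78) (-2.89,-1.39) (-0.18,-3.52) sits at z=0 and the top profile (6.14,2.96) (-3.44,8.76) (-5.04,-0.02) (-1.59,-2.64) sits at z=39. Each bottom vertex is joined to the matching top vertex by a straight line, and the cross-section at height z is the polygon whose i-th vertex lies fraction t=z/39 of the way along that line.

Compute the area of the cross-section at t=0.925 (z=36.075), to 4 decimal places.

Area at t=0.925: 62.5009

Cross-section at t=0.925: each vertex is (1-t)·p0[i] + t·p1[i].
  v1: (1-0.925)·(2.25,0.36) + 0.925·(6.14,2.96) = (5.8483,2.7650)
  v2: (1-0.925)·(-1.41,4.78) + 0.925·(-3.44,8.76) = (-3.2877,8.4615)
  v3: (1-0.925)·(-2.89,-1.39) + 0.925·(-5.04,-0.02) = (-4.8788,-0.1227)
  v4: (1-0.925)·(-0.18,-3.52) + 0.925·(-1.59,-2.64) = (-1.4843,-2.7060)
Shoelace sum Σ(x_i·y_{i+1} − x_{i+1}·y_i):
  i=1: 5.8483·8.4615 − -3.2877·2.7650 = +58.5756 (running +58.5756)
  i=2: -3.2877·-0.1227 − -4.8788·8.4615 = +41.6851 (running +100.2607)
  i=3: -4.8788·-2.7060 − -1.4843·-0.1227 = +13.0197 (running +113.2804)
  i=4: -1.4843·2.7650 − 5.8483·-2.7060 = +11.7214 (running +125.0018)
Area = |Σ|/2 = |125.0018|/2 = 62.5009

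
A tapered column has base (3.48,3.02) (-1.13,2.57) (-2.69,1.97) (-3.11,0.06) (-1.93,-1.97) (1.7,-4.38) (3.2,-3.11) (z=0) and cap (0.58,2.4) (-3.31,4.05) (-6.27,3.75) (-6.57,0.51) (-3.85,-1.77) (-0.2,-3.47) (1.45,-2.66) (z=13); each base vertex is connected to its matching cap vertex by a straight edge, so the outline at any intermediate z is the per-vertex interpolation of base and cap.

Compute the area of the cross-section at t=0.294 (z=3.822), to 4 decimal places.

Area at t=0.294: 36.6101

Cross-section at t=0.294: each vertex is (1-t)·p0[i] + t·p1[i].
  v1: (1-0.294)·(3.48,3.02) + 0.294·(0.58,2.4) = (2.6274,2.8377)
  v2: (1-0.294)·(-1.13,2.57) + 0.294·(-3.31,4.05) = (-1.7709,3.0051)
  v3: (1-0.294)·(-2.69,1.97) + 0.294·(-6.27,3.75) = (-3.7425,2.4933)
  v4: (1-0.294)·(-3.11,0.06) + 0.294·(-6.57,0.51) = (-4.1272,0.1923)
  v5: (1-0.294)·(-1.93,-1.97) + 0.294·(-3.85,-1.77) = (-2.4945,-1.9112)
  v6: (1-0.294)·(1.7,-4.38) + 0.294·(-0.2,-3.47) = (1.1414,-4.1125)
  v7: (1-0.294)·(3.2,-3.11) + 0.294·(1.45,-2.66) = (2.6855,-2.9777)
Shoelace sum Σ(x_i·y_{i+1} − x_{i+1}·y_i):
  i=1: 2.6274·3.0051 − -1.7709·2.8377 = +12.9210 (running +12.9210)
  i=2: -1.7709·2.4933 − -3.7425·3.0051 = +6.8313 (running +19.7523)
  i=3: -3.7425·0.1923 − -4.1272·2.4933 = +9.5708 (running +29.3231)
  i=4: -4.1272·-1.9112 − -2.4945·0.1923 = +8.3677 (running +37.6908)
  i=5: -2.4945·-4.1125 − 1.1414·-1.9112 = +12.4399 (running +50.1307)
  i=6: 1.1414·-2.9777 − 2.6855·-4.1125 = +7.6453 (running +57.7759)
  i=7: 2.6855·2.8377 − 2.6274·-2.9777 = +15.4443 (running +73.2203)
Area = |Σ|/2 = |73.2203|/2 = 36.6101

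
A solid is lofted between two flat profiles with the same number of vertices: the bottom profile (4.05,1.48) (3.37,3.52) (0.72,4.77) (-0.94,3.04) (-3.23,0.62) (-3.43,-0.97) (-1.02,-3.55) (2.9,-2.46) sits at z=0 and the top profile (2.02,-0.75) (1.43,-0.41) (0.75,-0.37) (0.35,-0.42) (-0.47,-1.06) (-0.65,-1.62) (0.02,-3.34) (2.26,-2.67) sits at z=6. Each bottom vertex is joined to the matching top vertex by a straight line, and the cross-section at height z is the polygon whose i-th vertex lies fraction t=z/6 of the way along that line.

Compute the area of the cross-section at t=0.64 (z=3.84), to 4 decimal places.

Cross-section at t=0.64: each vertex is (1-t)·p0[i] + t·p1[i].
  v1: (1-0.64)·(4.05,1.48) + 0.64·(2.02,-0.75) = (2.7508,0.0528)
  v2: (1-0.64)·(3.37,3.52) + 0.64·(1.43,-0.41) = (2.1284,1.0048)
  v3: (1-0.64)·(0.72,4.77) + 0.64·(0.75,-0.37) = (0.7392,1.4804)
  v4: (1-0.64)·(-0.94,3.04) + 0.64·(0.35,-0.42) = (-0.1144,0.8256)
  v5: (1-0.64)·(-3.23,0.62) + 0.64·(-0.47,-1.06) = (-1.4636,-0.4552)
  v6: (1-0.64)·(-3.43,-0.97) + 0.64·(-0.65,-1.62) = (-1.6508,-1.3860)
  v7: (1-0.64)·(-1.02,-3.55) + 0.64·(0.02,-3.34) = (-0.3544,-3.4156)
  v8: (1-0.64)·(2.9,-2.46) + 0.64·(2.26,-2.67) = (2.4904,-2.5944)
Shoelace sum Σ(x_i·y_{i+1} − x_{i+1}·y_i):
  i=1: 2.7508·1.0048 − 2.1284·0.0528 = +2.6516 (running +2.6516)
  i=2: 2.1284·1.4804 − 0.7392·1.0048 = +2.4081 (running +5.0598)
  i=3: 0.7392·0.8256 − -0.1144·1.4804 = +0.7796 (running +5.8394)
  i=4: -0.1144·-0.4552 − -1.4636·0.8256 = +1.2604 (running +7.0998)
  i=5: -1.4636·-1.3860 − -1.6508·-0.4552 = +1.2771 (running +8.3769)
  i=6: -1.6508·-3.4156 − -0.3544·-1.3860 = +5.1473 (running +13.5242)
  i=7: -0.3544·-2.5944 − 2.4904·-3.4156 = +9.4257 (running +22.9499)
  i=8: 2.4904·0.0528 − 2.7508·-2.5944 = +7.2682 (running +30.2180)
Area = |Σ|/2 = |30.2180|/2 = 15.1090

Area at t=0.64: 15.1090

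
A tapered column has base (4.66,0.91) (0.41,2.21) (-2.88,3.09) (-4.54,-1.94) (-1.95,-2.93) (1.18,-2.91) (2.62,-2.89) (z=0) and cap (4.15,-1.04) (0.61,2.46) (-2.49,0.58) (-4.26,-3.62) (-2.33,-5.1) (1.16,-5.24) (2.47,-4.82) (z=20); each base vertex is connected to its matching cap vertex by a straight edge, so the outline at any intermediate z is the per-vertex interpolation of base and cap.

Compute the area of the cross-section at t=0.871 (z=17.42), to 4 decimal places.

Area at t=0.871: 42.0119

Cross-section at t=0.871: each vertex is (1-t)·p0[i] + t·p1[i].
  v1: (1-0.871)·(4.66,0.91) + 0.871·(4.15,-1.04) = (4.2158,-0.7884)
  v2: (1-0.871)·(0.41,2.21) + 0.871·(0.61,2.46) = (0.5842,2.4277)
  v3: (1-0.871)·(-2.88,3.09) + 0.871·(-2.49,0.58) = (-2.5403,0.9038)
  v4: (1-0.871)·(-4.54,-1.94) + 0.871·(-4.26,-3.62) = (-4.2961,-3.4033)
  v5: (1-0.871)·(-1.95,-2.93) + 0.871·(-2.33,-5.1) = (-2.2810,-4.8201)
  v6: (1-0.871)·(1.18,-2.91) + 0.871·(1.16,-5.24) = (1.1626,-4.9394)
  v7: (1-0.871)·(2.62,-2.89) + 0.871·(2.47,-4.82) = (2.4893,-4.5710)
Shoelace sum Σ(x_i·y_{i+1} − x_{i+1}·y_i):
  i=1: 4.2158·2.4277 − 0.5842·-0.7884 = +10.6955 (running +10.6955)
  i=2: 0.5842·0.9038 − -2.5403·2.4277 = +6.6952 (running +17.3907)
  i=3: -2.5403·-3.4033 − -4.2961·0.9038 = +12.5282 (running +29.9189)
  i=4: -4.2961·-4.8201 − -2.2810·-3.4033 = +12.9448 (running +42.8637)
  i=5: -2.2810·-4.9394 − 1.1626·-4.8201 = +16.8705 (running +59.7341)
  i=6: 1.1626·-4.5710 − 2.4893·-4.9394 = +6.9818 (running +66.7159)
  i=7: 2.4893·-0.7884 − 4.2158·-4.5710 = +17.3078 (running +84.0237)
Area = |Σ|/2 = |84.0237|/2 = 42.0119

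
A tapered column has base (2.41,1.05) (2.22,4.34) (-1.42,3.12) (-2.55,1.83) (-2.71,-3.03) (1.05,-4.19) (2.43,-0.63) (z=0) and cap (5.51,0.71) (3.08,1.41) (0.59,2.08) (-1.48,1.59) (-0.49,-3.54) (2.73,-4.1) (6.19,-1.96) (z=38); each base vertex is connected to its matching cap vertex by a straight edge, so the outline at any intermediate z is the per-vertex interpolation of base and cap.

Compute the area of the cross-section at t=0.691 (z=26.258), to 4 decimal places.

Cross-section at t=0.691: each vertex is (1-t)·p0[i] + t·p1[i].
  v1: (1-0.691)·(2.41,1.05) + 0.691·(5.51,0.71) = (4.5521,0.8151)
  v2: (1-0.691)·(2.22,4.34) + 0.691·(3.08,1.41) = (2.8143,2.3154)
  v3: (1-0.691)·(-1.42,3.12) + 0.691·(0.59,2.08) = (-0.0311,2.4014)
  v4: (1-0.691)·(-2.55,1.83) + 0.691·(-1.48,1.59) = (-1.8106,1.6642)
  v5: (1-0.691)·(-2.71,-3.03) + 0.691·(-0.49,-3.54) = (-1.1760,-3.3824)
  v6: (1-0.691)·(1.05,-4.19) + 0.691·(2.73,-4.1) = (2.2109,-4.1278)
  v7: (1-0.691)·(2.43,-0.63) + 0.691·(6.19,-1.96) = (5.0282,-1.5490)
Shoelace sum Σ(x_i·y_{i+1} − x_{i+1}·y_i):
  i=1: 4.5521·2.3154 − 2.8143·0.8151 = +8.2460 (running +8.2460)
  i=2: 2.8143·2.4014 − -0.0311·2.3154 = +6.8300 (running +15.0760)
  i=3: -0.0311·1.6642 − -1.8106·2.4014 = +4.2962 (running +19.3723)
  i=4: -1.8106·-3.3824 − -1.1760·1.6642 = +8.0813 (running +27.4536)
  i=5: -1.1760·-4.1278 − 2.2109·-3.3824 = +12.3323 (running +39.7859)
  i=6: 2.2109·-1.5490 − 5.0282·-4.1278 = +17.3306 (running +57.1165)
  i=7: 5.0282·0.8151 − 4.5521·-1.5490 = +11.1496 (running +68.2661)
Area = |Σ|/2 = |68.2661|/2 = 34.1330

Area at t=0.691: 34.1330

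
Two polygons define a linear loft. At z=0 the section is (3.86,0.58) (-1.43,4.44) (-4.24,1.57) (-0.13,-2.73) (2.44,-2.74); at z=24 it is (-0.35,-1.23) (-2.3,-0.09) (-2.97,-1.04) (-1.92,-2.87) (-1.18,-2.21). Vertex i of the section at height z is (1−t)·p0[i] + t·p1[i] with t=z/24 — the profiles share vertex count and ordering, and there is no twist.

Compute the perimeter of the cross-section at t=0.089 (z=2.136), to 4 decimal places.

Cross-section at t=0.089: each vertex is (1-t)·p0[i] + t·p1[i].
  v1: (1-0.089)·(3.86,0.58) + 0.089·(-0.35,-1.23) = (3.4853,0.4189)
  v2: (1-0.089)·(-1.43,4.44) + 0.089·(-2.3,-0.09) = (-1.5074,4.0368)
  v3: (1-0.089)·(-4.24,1.57) + 0.089·(-2.97,-1.04) = (-4.1270,1.3377)
  v4: (1-0.089)·(-0.13,-2.73) + 0.089·(-1.92,-2.87) = (-0.2893,-2.7425)
  v5: (1-0.089)·(2.44,-2.74) + 0.089·(-1.18,-2.21) = (2.1178,-2.6928)
Perimeter = Σ |v_{i+1} − v_i|:
  edge 1→2: √(-4.9927² + 3.6179²) = 6.1658 (running 6.1658)
  edge 2→3: √(-2.6195² + -2.6991²) = 3.7613 (running 9.9271)
  edge 3→4: √(3.8377² + -4.0802²) = 5.6014 (running 15.5284)
  edge 4→5: √(2.4071² + 0.0496²) = 2.4076 (running 17.9361)
  edge 5→1: √(1.3675² + 3.1117²) = 3.3990 (running 21.3350)
Perimeter = 21.3350

Perimeter at t=0.089: 21.3350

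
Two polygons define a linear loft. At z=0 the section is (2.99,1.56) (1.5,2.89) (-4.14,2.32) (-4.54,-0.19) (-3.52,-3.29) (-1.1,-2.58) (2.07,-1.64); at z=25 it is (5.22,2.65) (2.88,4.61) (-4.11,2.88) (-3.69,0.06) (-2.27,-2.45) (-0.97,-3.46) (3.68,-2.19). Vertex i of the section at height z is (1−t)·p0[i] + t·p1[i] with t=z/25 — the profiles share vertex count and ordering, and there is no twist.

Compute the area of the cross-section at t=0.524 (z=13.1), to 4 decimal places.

Area at t=0.524: 42.8846

Cross-section at t=0.524: each vertex is (1-t)·p0[i] + t·p1[i].
  v1: (1-0.524)·(2.99,1.56) + 0.524·(5.22,2.65) = (4.1585,2.1312)
  v2: (1-0.524)·(1.5,2.89) + 0.524·(2.88,4.61) = (2.2231,3.7913)
  v3: (1-0.524)·(-4.14,2.32) + 0.524·(-4.11,2.88) = (-4.1243,2.6134)
  v4: (1-0.524)·(-4.54,-0.19) + 0.524·(-3.69,0.06) = (-4.0946,-0.0590)
  v5: (1-0.524)·(-3.52,-3.29) + 0.524·(-2.27,-2.45) = (-2.8650,-2.8498)
  v6: (1-0.524)·(-1.1,-2.58) + 0.524·(-0.97,-3.46) = (-1.0319,-3.0411)
  v7: (1-0.524)·(2.07,-1.64) + 0.524·(3.68,-2.19) = (2.9136,-1.9282)
Shoelace sum Σ(x_i·y_{i+1} − x_{i+1}·y_i):
  i=1: 4.1585·3.7913 − 2.2231·2.1312 = +11.0283 (running +11.0283)
  i=2: 2.2231·2.6134 − -4.1243·3.7913 = +21.4463 (running +32.4746)
  i=3: -4.1243·-0.0590 − -4.0946·2.6134 = +10.9443 (running +43.4189)
  i=4: -4.0946·-2.8498 − -2.8650·-0.0590 = +11.4999 (running +54.9188)
  i=5: -2.8650·-3.0411 − -1.0319·-2.8498 = +5.7721 (running +60.6909)
  i=6: -1.0319·-1.9282 − 2.9136·-3.0411 = +10.8504 (running +71.5413)
  i=7: 2.9136·2.1312 − 4.1585·-1.9282 = +14.2279 (running +85.7692)
Area = |Σ|/2 = |85.7692|/2 = 42.8846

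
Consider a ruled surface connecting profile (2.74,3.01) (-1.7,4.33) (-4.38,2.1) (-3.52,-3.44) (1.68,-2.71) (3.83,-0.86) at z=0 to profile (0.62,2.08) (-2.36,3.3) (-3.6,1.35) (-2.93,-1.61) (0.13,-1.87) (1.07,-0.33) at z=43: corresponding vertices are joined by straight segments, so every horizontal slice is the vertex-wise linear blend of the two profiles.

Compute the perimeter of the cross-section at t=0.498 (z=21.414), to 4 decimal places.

Perimeter at t=0.498: 20.7881

Cross-section at t=0.498: each vertex is (1-t)·p0[i] + t·p1[i].
  v1: (1-0.498)·(2.74,3.01) + 0.498·(0.62,2.08) = (1.6842,2.5469)
  v2: (1-0.498)·(-1.7,4.33) + 0.498·(-2.36,3.3) = (-2.0287,3.8171)
  v3: (1-0.498)·(-4.38,2.1) + 0.498·(-3.6,1.35) = (-3.9916,1.7265)
  v4: (1-0.498)·(-3.52,-3.44) + 0.498·(-2.93,-1.61) = (-3.2262,-2.5287)
  v5: (1-0.498)·(1.68,-2.71) + 0.498·(0.13,-1.87) = (0.9081,-2.2917)
  v6: (1-0.498)·(3.83,-0.86) + 0.498·(1.07,-0.33) = (2.4555,-0.5961)
Perimeter = Σ |v_{i+1} − v_i|:
  edge 1→2: √(-3.7129² + 1.2702²) = 3.9242 (running 3.9242)
  edge 2→3: √(-1.9629² + -2.0906²) = 2.8676 (running 6.7918)
  edge 3→4: √(0.7654² + -4.2552²) = 4.3234 (running 11.1153)
  edge 4→5: √(4.1343² + 0.2370²) = 4.1411 (running 15.2563)
  edge 5→6: √(1.5474² + 1.6956²) = 2.2956 (running 17.5519)
  edge 6→1: √(-0.7713² + 3.1429²) = 3.2362 (running 20.7881)
Perimeter = 20.7881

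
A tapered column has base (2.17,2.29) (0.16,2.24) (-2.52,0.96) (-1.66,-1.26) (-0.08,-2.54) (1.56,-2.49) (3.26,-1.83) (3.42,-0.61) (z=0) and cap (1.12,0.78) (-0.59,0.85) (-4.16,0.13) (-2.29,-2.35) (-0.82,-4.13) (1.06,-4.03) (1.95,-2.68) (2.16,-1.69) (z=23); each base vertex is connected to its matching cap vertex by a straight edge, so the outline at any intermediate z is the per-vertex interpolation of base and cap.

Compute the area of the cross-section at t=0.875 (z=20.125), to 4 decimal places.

Cross-section at t=0.875: each vertex is (1-t)·p0[i] + t·p1[i].
  v1: (1-0.875)·(2.17,2.29) + 0.875·(1.12,0.78) = (1.2513,0.9688)
  v2: (1-0.875)·(0.16,2.24) + 0.875·(-0.59,0.85) = (-0.4962,1.0238)
  v3: (1-0.875)·(-2.52,0.96) + 0.875·(-4.16,0.13) = (-3.9550,0.2338)
  v4: (1-0.875)·(-1.66,-1.26) + 0.875·(-2.29,-2.35) = (-2.2113,-2.2138)
  v5: (1-0.875)·(-0.08,-2.54) + 0.875·(-0.82,-4.13) = (-0.7275,-3.9312)
  v6: (1-0.875)·(1.56,-2.49) + 0.875·(1.06,-4.03) = (1.1225,-3.8375)
  v7: (1-0.875)·(3.26,-1.83) + 0.875·(1.95,-2.68) = (2.1138,-2.5738)
  v8: (1-0.875)·(3.42,-0.61) + 0.875·(2.16,-1.69) = (2.3175,-1.5550)
Shoelace sum Σ(x_i·y_{i+1} − x_{i+1}·y_i):
  i=1: 1.2513·1.0238 − -0.4962·0.9688 = +1.7617 (running +1.7617)
  i=2: -0.4962·0.2338 − -3.9550·1.0238 = +3.9329 (running +5.6946)
  i=3: -3.9550·-2.2138 − -2.2113·0.2338 = +9.2723 (running +14.9669)
  i=4: -2.2113·-3.9312 − -0.7275·-2.2138 = +7.0825 (running +22.0494)
  i=5: -0.7275·-3.8375 − 1.1225·-3.9312 = +7.2046 (running +29.2540)
  i=6: 1.1225·-2.5738 − 2.1138·-3.8375 = +5.2225 (running +34.4765)
  i=7: 2.1138·-1.5550 − 2.3175·-2.5738 = +2.6778 (running +37.1543)
  i=8: 2.3175·0.9688 − 1.2513·-1.5550 = +4.1908 (running +41.3450)
Area = |Σ|/2 = |41.3450|/2 = 20.6725

Area at t=0.875: 20.6725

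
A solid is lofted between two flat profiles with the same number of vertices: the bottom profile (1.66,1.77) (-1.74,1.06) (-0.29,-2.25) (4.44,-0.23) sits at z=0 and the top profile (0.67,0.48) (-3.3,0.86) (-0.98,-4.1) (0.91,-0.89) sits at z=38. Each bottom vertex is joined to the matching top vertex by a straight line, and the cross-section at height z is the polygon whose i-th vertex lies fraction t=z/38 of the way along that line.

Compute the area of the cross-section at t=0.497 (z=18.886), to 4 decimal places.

Area at t=0.497: 12.5450

Cross-section at t=0.497: each vertex is (1-t)·p0[i] + t·p1[i].
  v1: (1-0.497)·(1.66,1.77) + 0.497·(0.67,0.48) = (1.1680,1.1289)
  v2: (1-0.497)·(-1.74,1.06) + 0.497·(-3.3,0.86) = (-2.5153,0.9606)
  v3: (1-0.497)·(-0.29,-2.25) + 0.497·(-0.98,-4.1) = (-0.6329,-3.1694)
  v4: (1-0.497)·(4.44,-0.23) + 0.497·(0.91,-0.89) = (2.6856,-0.5580)
Shoelace sum Σ(x_i·y_{i+1} − x_{i+1}·y_i):
  i=1: 1.1680·0.9606 − -2.5153·1.1289 = +3.9614 (running +3.9614)
  i=2: -2.5153·-3.1694 − -0.6329·0.9606 = +8.5802 (running +12.5416)
  i=3: -0.6329·-0.5580 − 2.6856·-3.1694 = +8.8650 (running +21.4066)
  i=4: 2.6856·1.1289 − 1.1680·-0.5580 = +3.6834 (running +25.0901)
Area = |Σ|/2 = |25.0901|/2 = 12.5450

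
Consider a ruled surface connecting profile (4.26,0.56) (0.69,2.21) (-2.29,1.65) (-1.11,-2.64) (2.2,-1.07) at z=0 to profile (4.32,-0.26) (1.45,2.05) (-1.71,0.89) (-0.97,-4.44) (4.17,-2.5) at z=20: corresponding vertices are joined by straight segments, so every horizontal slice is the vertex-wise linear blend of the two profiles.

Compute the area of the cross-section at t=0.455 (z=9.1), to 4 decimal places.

Area at t=0.455: 21.7447

Cross-section at t=0.455: each vertex is (1-t)·p0[i] + t·p1[i].
  v1: (1-0.455)·(4.26,0.56) + 0.455·(4.32,-0.26) = (4.2873,0.1869)
  v2: (1-0.455)·(0.69,2.21) + 0.455·(1.45,2.05) = (1.0358,2.1372)
  v3: (1-0.455)·(-2.29,1.65) + 0.455·(-1.71,0.89) = (-2.0261,1.3042)
  v4: (1-0.455)·(-1.11,-2.64) + 0.455·(-0.97,-4.44) = (-1.0463,-3.4590)
  v5: (1-0.455)·(2.2,-1.07) + 0.455·(4.17,-2.5) = (3.0964,-1.7207)
Shoelace sum Σ(x_i·y_{i+1} − x_{i+1}·y_i):
  i=1: 4.2873·2.1372 − 1.0358·0.1869 = +8.9692 (running +8.9692)
  i=2: 1.0358·1.3042 − -2.0261·2.1372 = +5.6811 (running +14.6503)
  i=3: -2.0261·-3.4590 − -1.0463·1.3042 = +8.3729 (running +23.0232)
  i=4: -1.0463·-1.7207 − 3.0964·-3.4590 = +12.5106 (running +35.5338)
  i=5: 3.0964·0.1869 − 4.2873·-1.7207 = +7.9557 (running +43.4894)
Area = |Σ|/2 = |43.4894|/2 = 21.7447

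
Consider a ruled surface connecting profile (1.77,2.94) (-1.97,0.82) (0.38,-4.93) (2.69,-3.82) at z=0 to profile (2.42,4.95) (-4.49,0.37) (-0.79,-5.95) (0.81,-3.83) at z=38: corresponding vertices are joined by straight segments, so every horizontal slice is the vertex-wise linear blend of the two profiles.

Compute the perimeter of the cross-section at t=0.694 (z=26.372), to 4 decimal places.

Cross-section at t=0.694: each vertex is (1-t)·p0[i] + t·p1[i].
  v1: (1-0.694)·(1.77,2.94) + 0.694·(2.42,4.95) = (2.2211,4.3349)
  v2: (1-0.694)·(-1.97,0.82) + 0.694·(-4.49,0.37) = (-3.7189,0.5077)
  v3: (1-0.694)·(0.38,-4.93) + 0.694·(-0.79,-5.95) = (-0.4320,-5.6379)
  v4: (1-0.694)·(2.69,-3.82) + 0.694·(0.81,-3.83) = (1.3853,-3.8269)
Perimeter = Σ |v_{i+1} − v_i|:
  edge 1→2: √(-5.9400² + -3.8272²) = 7.0662 (running 7.0662)
  edge 2→3: √(3.2869² + -6.1456²) = 6.9694 (running 14.0355)
  edge 3→4: √(1.8173² + 1.8109²) = 2.5655 (running 16.6011)
  edge 4→1: √(0.8358² + 8.1619²) = 8.2046 (running 24.8056)
Perimeter = 24.8056

Perimeter at t=0.694: 24.8056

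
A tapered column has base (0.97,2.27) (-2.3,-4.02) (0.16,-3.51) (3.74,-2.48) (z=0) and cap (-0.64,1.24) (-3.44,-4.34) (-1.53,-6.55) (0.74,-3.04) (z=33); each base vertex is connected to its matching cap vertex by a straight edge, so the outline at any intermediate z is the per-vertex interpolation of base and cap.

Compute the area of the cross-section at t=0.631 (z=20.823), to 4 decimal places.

Cross-section at t=0.631: each vertex is (1-t)·p0[i] + t·p1[i].
  v1: (1-0.631)·(0.97,2.27) + 0.631·(-0.64,1.24) = (-0.0459,1.6201)
  v2: (1-0.631)·(-2.3,-4.02) + 0.631·(-3.44,-4.34) = (-3.0193,-4.2219)
  v3: (1-0.631)·(0.16,-3.51) + 0.631·(-1.53,-6.55) = (-0.9064,-5.4282)
  v4: (1-0.631)·(3.74,-2.48) + 0.631·(0.74,-3.04) = (1.8470,-2.8334)
Shoelace sum Σ(x_i·y_{i+1} − x_{i+1}·y_i):
  i=1: -0.0459·-4.2219 − -3.0193·1.6201 = +5.0854 (running +5.0854)
  i=2: -3.0193·-5.4282 − -0.9064·-4.2219 = +12.5630 (running +17.6484)
  i=3: -0.9064·-2.8334 − 1.8470·-5.4282 = +12.5941 (running +30.2425)
  i=4: 1.8470·1.6201 − -0.0459·-2.8334 = +2.8622 (running +33.1046)
Area = |Σ|/2 = |33.1046|/2 = 16.5523

Area at t=0.631: 16.5523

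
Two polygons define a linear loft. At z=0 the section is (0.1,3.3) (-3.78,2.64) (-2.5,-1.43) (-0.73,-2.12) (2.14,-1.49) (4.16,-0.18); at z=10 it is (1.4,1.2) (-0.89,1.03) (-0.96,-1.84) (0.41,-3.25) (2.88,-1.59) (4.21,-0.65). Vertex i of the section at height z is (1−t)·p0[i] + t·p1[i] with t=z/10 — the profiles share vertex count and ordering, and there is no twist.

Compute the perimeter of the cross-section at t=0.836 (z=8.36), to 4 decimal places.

Cross-section at t=0.836: each vertex is (1-t)·p0[i] + t·p1[i].
  v1: (1-0.836)·(0.1,3.3) + 0.836·(1.4,1.2) = (1.1868,1.5444)
  v2: (1-0.836)·(-3.78,2.64) + 0.836·(-0.89,1.03) = (-1.3640,1.2940)
  v3: (1-0.836)·(-2.5,-1.43) + 0.836·(-0.96,-1.84) = (-1.2126,-1.7728)
  v4: (1-0.836)·(-0.73,-2.12) + 0.836·(0.41,-3.25) = (0.2230,-3.0647)
  v5: (1-0.836)·(2.14,-1.49) + 0.836·(2.88,-1.59) = (2.7586,-1.5736)
  v6: (1-0.836)·(4.16,-0.18) + 0.836·(4.21,-0.65) = (4.2018,-0.5729)
Perimeter = Σ |v_{i+1} − v_i|:
  edge 1→2: √(-2.5508² + -0.2504²) = 2.5630 (running 2.5630)
  edge 2→3: √(0.1514² + -3.0668²) = 3.0705 (running 5.6336)
  edge 3→4: √(1.4356² + -1.2919²) = 1.9313 (running 7.5649)
  edge 4→5: √(2.5356² + 1.4911²) = 2.9415 (running 10.5064)
  edge 5→6: √(1.4432² + 1.0007²) = 1.7562 (running 12.2626)
  edge 6→1: √(-3.0150² + 2.1173²) = 3.6842 (running 15.9467)
Perimeter = 15.9467

Perimeter at t=0.836: 15.9467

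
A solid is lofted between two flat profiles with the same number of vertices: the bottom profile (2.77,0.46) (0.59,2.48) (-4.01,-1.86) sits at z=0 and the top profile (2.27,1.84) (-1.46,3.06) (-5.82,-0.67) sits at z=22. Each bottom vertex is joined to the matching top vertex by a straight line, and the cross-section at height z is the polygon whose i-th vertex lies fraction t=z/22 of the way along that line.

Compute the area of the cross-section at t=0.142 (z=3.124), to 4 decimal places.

Area at t=0.142: 9.4565

Cross-section at t=0.142: each vertex is (1-t)·p0[i] + t·p1[i].
  v1: (1-0.142)·(2.77,0.46) + 0.142·(2.27,1.84) = (2.6990,0.6560)
  v2: (1-0.142)·(0.59,2.48) + 0.142·(-1.46,3.06) = (0.2989,2.5624)
  v3: (1-0.142)·(-4.01,-1.86) + 0.142·(-5.82,-0.67) = (-4.2670,-1.6910)
Shoelace sum Σ(x_i·y_{i+1} − x_{i+1}·y_i):
  i=1: 2.6990·2.5624 − 0.2989·0.6560 = +6.7197 (running +6.7197)
  i=2: 0.2989·-1.6910 − -4.2670·2.5624 = +10.4282 (running +17.1479)
  i=3: -4.2670·0.6560 − 2.6990·-1.6910 = +1.7651 (running +18.9130)
Area = |Σ|/2 = |18.9130|/2 = 9.4565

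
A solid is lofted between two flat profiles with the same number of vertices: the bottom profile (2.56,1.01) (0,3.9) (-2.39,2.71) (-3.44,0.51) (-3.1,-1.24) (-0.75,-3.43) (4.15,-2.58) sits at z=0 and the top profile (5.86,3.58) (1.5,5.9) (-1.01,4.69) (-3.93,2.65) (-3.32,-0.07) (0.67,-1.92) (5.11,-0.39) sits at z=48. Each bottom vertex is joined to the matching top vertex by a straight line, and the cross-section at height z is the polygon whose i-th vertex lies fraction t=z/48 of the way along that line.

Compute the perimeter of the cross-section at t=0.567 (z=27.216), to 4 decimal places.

Perimeter at t=0.567: 24.9330

Cross-section at t=0.567: each vertex is (1-t)·p0[i] + t·p1[i].
  v1: (1-0.567)·(2.56,1.01) + 0.567·(5.86,3.58) = (4.4311,2.4672)
  v2: (1-0.567)·(0,3.9) + 0.567·(1.5,5.9) = (0.8505,5.0340)
  v3: (1-0.567)·(-2.39,2.71) + 0.567·(-1.01,4.69) = (-1.6075,3.8327)
  v4: (1-0.567)·(-3.44,0.51) + 0.567·(-3.93,2.65) = (-3.7178,1.7234)
  v5: (1-0.567)·(-3.1,-1.24) + 0.567·(-3.32,-0.07) = (-3.2247,-0.5766)
  v6: (1-0.567)·(-0.75,-3.43) + 0.567·(0.67,-1.92) = (0.0551,-2.5738)
  v7: (1-0.567)·(4.15,-2.58) + 0.567·(5.11,-0.39) = (4.6943,-1.3383)
Perimeter = Σ |v_{i+1} − v_i|:
  edge 1→2: √(-3.5806² + 2.5668²) = 4.4056 (running 4.4056)
  edge 2→3: √(-2.4580² + -1.2013²) = 2.7359 (running 7.1415)
  edge 3→4: √(-2.1103² + -2.1093²) = 2.9837 (running 10.1252)
  edge 4→5: √(0.4931² + -2.3000²) = 2.3523 (running 12.4774)
  edge 5→6: √(3.2799² + -1.9972²) = 3.8401 (running 16.3176)
  edge 6→7: √(4.6392² + 1.2356²) = 4.8009 (running 21.1184)
  edge 7→1: √(-0.2632² + 3.8055²) = 3.8146 (running 24.9330)
Perimeter = 24.9330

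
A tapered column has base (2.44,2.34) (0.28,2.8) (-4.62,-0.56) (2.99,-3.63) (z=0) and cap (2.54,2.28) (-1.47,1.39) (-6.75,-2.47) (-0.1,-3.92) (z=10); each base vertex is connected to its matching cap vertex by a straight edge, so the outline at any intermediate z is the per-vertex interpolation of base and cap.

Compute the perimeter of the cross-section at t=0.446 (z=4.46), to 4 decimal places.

Cross-section at t=0.446: each vertex is (1-t)·p0[i] + t·p1[i].
  v1: (1-0.446)·(2.44,2.34) + 0.446·(2.54,2.28) = (2.4846,2.3132)
  v2: (1-0.446)·(0.28,2.8) + 0.446·(-1.47,1.39) = (-0.5005,2.1711)
  v3: (1-0.446)·(-4.62,-0.56) + 0.446·(-6.75,-2.47) = (-5.5700,-1.4119)
  v4: (1-0.446)·(2.99,-3.63) + 0.446·(-0.1,-3.92) = (1.6119,-3.7593)
Perimeter = Σ |v_{i+1} − v_i|:
  edge 1→2: √(-2.9851² + -0.1421²) = 2.9885 (running 2.9885)
  edge 2→3: √(-5.0695² + -3.5830²) = 6.2079 (running 9.1963)
  edge 3→4: √(7.1818² + -2.3475²) = 7.5558 (running 16.7521)
  edge 4→1: √(0.8727² + 6.0726²) = 6.1350 (running 22.8871)
Perimeter = 22.8871

Perimeter at t=0.446: 22.8871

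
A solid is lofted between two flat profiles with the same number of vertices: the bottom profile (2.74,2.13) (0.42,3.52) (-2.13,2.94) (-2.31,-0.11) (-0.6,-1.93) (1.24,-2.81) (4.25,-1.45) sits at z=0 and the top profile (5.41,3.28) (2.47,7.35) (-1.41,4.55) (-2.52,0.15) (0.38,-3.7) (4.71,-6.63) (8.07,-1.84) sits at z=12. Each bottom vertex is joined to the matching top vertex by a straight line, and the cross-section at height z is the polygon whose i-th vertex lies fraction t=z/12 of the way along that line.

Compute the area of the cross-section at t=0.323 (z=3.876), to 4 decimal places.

Area at t=0.323: 43.1606

Cross-section at t=0.323: each vertex is (1-t)·p0[i] + t·p1[i].
  v1: (1-0.323)·(2.74,2.13) + 0.323·(5.41,3.28) = (3.6024,2.5015)
  v2: (1-0.323)·(0.42,3.52) + 0.323·(2.47,7.35) = (1.0822,4.7571)
  v3: (1-0.323)·(-2.13,2.94) + 0.323·(-1.41,4.55) = (-1.8974,3.4600)
  v4: (1-0.323)·(-2.31,-0.11) + 0.323·(-2.52,0.15) = (-2.3778,-0.0260)
  v5: (1-0.323)·(-0.6,-1.93) + 0.323·(0.38,-3.7) = (-0.2835,-2.5017)
  v6: (1-0.323)·(1.24,-2.81) + 0.323·(4.71,-6.63) = (2.3608,-4.0439)
  v7: (1-0.323)·(4.25,-1.45) + 0.323·(8.07,-1.84) = (5.4839,-1.5760)
Shoelace sum Σ(x_i·y_{i+1} − x_{i+1}·y_i):
  i=1: 3.6024·4.7571 − 1.0822·2.5015 = +14.4300 (running +14.4300)
  i=2: 1.0822·3.4600 − -1.8974·4.7571 = +12.7706 (running +27.2006)
  i=3: -1.8974·-0.0260 − -2.3778·3.4600 = +8.2767 (running +35.4773)
  i=4: -2.3778·-2.5017 − -0.2835·-0.0260 = +5.9413 (running +41.4186)
  i=5: -0.2835·-4.0439 − 2.3608·-2.5017 = +7.0523 (running +48.4709)
  i=6: 2.3608·-1.5760 − 5.4839·-4.0439 = +18.4554 (running +66.9263)
  i=7: 5.4839·2.5015 − 3.6024·-1.5760 = +19.3949 (running +86.3212)
Area = |Σ|/2 = |86.3212|/2 = 43.1606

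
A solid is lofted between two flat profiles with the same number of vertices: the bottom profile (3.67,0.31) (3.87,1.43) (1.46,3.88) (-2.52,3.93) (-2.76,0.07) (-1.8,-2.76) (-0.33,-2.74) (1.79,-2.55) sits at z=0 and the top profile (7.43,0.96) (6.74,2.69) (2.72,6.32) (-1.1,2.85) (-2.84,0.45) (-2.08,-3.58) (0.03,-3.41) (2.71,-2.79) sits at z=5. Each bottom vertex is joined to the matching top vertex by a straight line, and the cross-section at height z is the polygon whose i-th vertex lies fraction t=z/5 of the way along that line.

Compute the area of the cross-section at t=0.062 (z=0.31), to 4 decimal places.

Area at t=0.062: 36.6917

Cross-section at t=0.062: each vertex is (1-t)·p0[i] + t·p1[i].
  v1: (1-0.062)·(3.67,0.31) + 0.062·(7.43,0.96) = (3.9031,0.3503)
  v2: (1-0.062)·(3.87,1.43) + 0.062·(6.74,2.69) = (4.0479,1.5081)
  v3: (1-0.062)·(1.46,3.88) + 0.062·(2.72,6.32) = (1.5381,4.0313)
  v4: (1-0.062)·(-2.52,3.93) + 0.062·(-1.1,2.85) = (-2.4320,3.8630)
  v5: (1-0.062)·(-2.76,0.07) + 0.062·(-2.84,0.45) = (-2.7650,0.0936)
  v6: (1-0.062)·(-1.8,-2.76) + 0.062·(-2.08,-3.58) = (-1.8174,-2.8108)
  v7: (1-0.062)·(-0.33,-2.74) + 0.062·(0.03,-3.41) = (-0.3077,-2.7815)
  v8: (1-0.062)·(1.79,-2.55) + 0.062·(2.71,-2.79) = (1.8470,-2.5649)
Shoelace sum Σ(x_i·y_{i+1} − x_{i+1}·y_i):
  i=1: 3.9031·1.5081 − 4.0479·0.3503 = +4.4684 (running +4.4684)
  i=2: 4.0479·4.0313 − 1.5381·1.5081 = +13.9987 (running +18.4671)
  i=3: 1.5381·3.8630 − -2.4320·4.0313 = +15.7457 (running +34.2128)
  i=4: -2.4320·0.0936 − -2.7650·3.8630 = +10.4536 (running +44.6664)
  i=5: -2.7650·-2.8108 − -1.8174·0.0936 = +7.9419 (running +52.6083)
  i=6: -1.8174·-2.7815 − -0.3077·-2.8108 = +4.1902 (running +56.7986)
  i=7: -0.3077·-2.5649 − 1.8470·-2.7815 = +5.9268 (running +62.7253)
  i=8: 1.8470·0.3503 − 3.9031·-2.5649 = +10.6581 (running +73.3834)
Area = |Σ|/2 = |73.3834|/2 = 36.6917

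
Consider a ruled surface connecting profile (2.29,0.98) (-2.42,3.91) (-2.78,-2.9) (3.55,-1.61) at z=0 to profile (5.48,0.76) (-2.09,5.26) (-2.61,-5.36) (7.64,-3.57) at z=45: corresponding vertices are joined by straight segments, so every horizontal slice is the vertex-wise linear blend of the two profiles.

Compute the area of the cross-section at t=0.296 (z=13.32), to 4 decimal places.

Area at t=0.296: 35.4711

Cross-section at t=0.296: each vertex is (1-t)·p0[i] + t·p1[i].
  v1: (1-0.296)·(2.29,0.98) + 0.296·(5.48,0.76) = (3.2342,0.9149)
  v2: (1-0.296)·(-2.42,3.91) + 0.296·(-2.09,5.26) = (-2.3223,4.3096)
  v3: (1-0.296)·(-2.78,-2.9) + 0.296·(-2.61,-5.36) = (-2.7297,-3.6282)
  v4: (1-0.296)·(3.55,-1.61) + 0.296·(7.64,-3.57) = (4.7606,-2.1902)
Shoelace sum Σ(x_i·y_{i+1} − x_{i+1}·y_i):
  i=1: 3.2342·4.3096 − -2.3223·0.9149 = +16.0629 (running +16.0629)
  i=2: -2.3223·-3.6282 − -2.7297·4.3096 = +20.1896 (running +36.2525)
  i=3: -2.7297·-2.1902 − 4.7606·-3.6282 = +23.2508 (running +59.5033)
  i=4: 4.7606·0.9149 − 3.2342·-2.1902 = +11.4389 (running +70.9422)
Area = |Σ|/2 = |70.9422|/2 = 35.4711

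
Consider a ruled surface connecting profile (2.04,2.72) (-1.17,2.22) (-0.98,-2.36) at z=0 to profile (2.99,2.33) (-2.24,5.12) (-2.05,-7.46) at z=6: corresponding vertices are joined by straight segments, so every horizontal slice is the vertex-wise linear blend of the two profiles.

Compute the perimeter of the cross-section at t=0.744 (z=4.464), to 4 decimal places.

Cross-section at t=0.744: each vertex is (1-t)·p0[i] + t·p1[i].
  v1: (1-0.744)·(2.04,2.72) + 0.744·(2.99,2.33) = (2.7468,2.4298)
  v2: (1-0.744)·(-1.17,2.22) + 0.744·(-2.24,5.12) = (-1.9661,4.3776)
  v3: (1-0.744)·(-0.98,-2.36) + 0.744·(-2.05,-7.46) = (-1.7761,-6.1544)
Perimeter = Σ |v_{i+1} − v_i|:
  edge 1→2: √(-4.7129² + 1.9478²) = 5.0995 (running 5.0995)
  edge 2→3: √(0.1900² + -10.5320²) = 10.5337 (running 15.6332)
  edge 3→1: √(4.5229² + 8.5842²) = 9.7029 (running 25.3361)
Perimeter = 25.3361

Perimeter at t=0.744: 25.3361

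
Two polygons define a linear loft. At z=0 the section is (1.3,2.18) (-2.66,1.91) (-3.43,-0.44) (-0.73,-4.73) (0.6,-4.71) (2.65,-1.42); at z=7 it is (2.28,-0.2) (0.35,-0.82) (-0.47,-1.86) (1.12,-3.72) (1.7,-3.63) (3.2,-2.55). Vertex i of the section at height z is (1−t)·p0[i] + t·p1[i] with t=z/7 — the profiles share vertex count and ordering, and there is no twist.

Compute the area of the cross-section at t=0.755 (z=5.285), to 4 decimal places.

Cross-section at t=0.755: each vertex is (1-t)·p0[i] + t·p1[i].
  v1: (1-0.755)·(1.3,2.18) + 0.755·(2.28,-0.2) = (2.0399,0.3831)
  v2: (1-0.755)·(-2.66,1.91) + 0.755·(0.35,-0.82) = (-0.3875,-0.1512)
  v3: (1-0.755)·(-3.43,-0.44) + 0.755·(-0.47,-1.86) = (-1.1952,-1.5121)
  v4: (1-0.755)·(-0.73,-4.73) + 0.755·(1.12,-3.72) = (0.6668,-3.9675)
  v5: (1-0.755)·(0.6,-4.71) + 0.755·(1.7,-3.63) = (1.4305,-3.8946)
  v6: (1-0.755)·(2.65,-1.42) + 0.755·(3.2,-2.55) = (3.0653,-2.2731)
Shoelace sum Σ(x_i·y_{i+1} − x_{i+1}·y_i):
  i=1: 2.0399·-0.1512 − -0.3875·0.3831 = -0.1599 (running -0.1599)
  i=2: -0.3875·-1.5121 − -1.1952·-0.1512 = +0.4052 (running +0.2453)
  i=3: -1.1952·-3.9675 − 0.6668·-1.5121 = +5.7501 (running +5.9954)
  i=4: 0.6668·-3.8946 − 1.4305·-3.9675 = +3.0787 (running +9.0741)
  i=5: 1.4305·-2.2731 − 3.0653·-3.8946 = +8.6862 (running +17.7603)
  i=6: 3.0653·0.3831 − 2.0399·-2.2731 = +5.8113 (running +23.5716)
Area = |Σ|/2 = |23.5716|/2 = 11.7858

Area at t=0.755: 11.7858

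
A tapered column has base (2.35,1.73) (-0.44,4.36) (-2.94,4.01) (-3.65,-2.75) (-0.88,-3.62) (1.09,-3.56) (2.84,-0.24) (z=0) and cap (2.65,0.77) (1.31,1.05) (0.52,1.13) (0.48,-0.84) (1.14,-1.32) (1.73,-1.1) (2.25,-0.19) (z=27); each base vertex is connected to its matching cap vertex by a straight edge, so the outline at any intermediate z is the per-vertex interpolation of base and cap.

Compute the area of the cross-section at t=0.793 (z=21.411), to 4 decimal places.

Cross-section at t=0.793: each vertex is (1-t)·p0[i] + t·p1[i].
  v1: (1-0.793)·(2.35,1.73) + 0.793·(2.65,0.77) = (2.5879,0.9687)
  v2: (1-0.793)·(-0.44,4.36) + 0.793·(1.31,1.05) = (0.9478,1.7352)
  v3: (1-0.793)·(-2.94,4.01) + 0.793·(0.52,1.13) = (-0.1962,1.7262)
  v4: (1-0.793)·(-3.65,-2.75) + 0.793·(0.48,-0.84) = (-0.3749,-1.2354)
  v5: (1-0.793)·(-0.88,-3.62) + 0.793·(1.14,-1.32) = (0.7219,-1.7961)
  v6: (1-0.793)·(1.09,-3.56) + 0.793·(1.73,-1.1) = (1.5975,-1.6092)
  v7: (1-0.793)·(2.84,-0.24) + 0.793·(2.25,-0.19) = (2.3721,-0.2003)
Shoelace sum Σ(x_i·y_{i+1} − x_{i+1}·y_i):
  i=1: 2.5879·1.7352 − 0.9478·0.9687 = +3.5723 (running +3.5723)
  i=2: 0.9478·1.7262 − -0.1962·1.7352 = +1.9764 (running +5.5488)
  i=3: -0.1962·-1.2354 − -0.3749·1.7262 = +0.8896 (running +6.4383)
  i=4: -0.3749·-1.7961 − 0.7219·-1.2354 = +1.5651 (running +8.0035)
  i=5: 0.7219·-1.6092 − 1.5975·-1.7961 = +1.7077 (running +9.7112)
  i=6: 1.5975·-0.2003 − 2.3721·-1.6092 = +3.4972 (running +13.2084)
  i=7: 2.3721·0.9687 − 2.5879·-0.2003 = +2.8164 (running +16.0248)
Area = |Σ|/2 = |16.0248|/2 = 8.0124

Area at t=0.793: 8.0124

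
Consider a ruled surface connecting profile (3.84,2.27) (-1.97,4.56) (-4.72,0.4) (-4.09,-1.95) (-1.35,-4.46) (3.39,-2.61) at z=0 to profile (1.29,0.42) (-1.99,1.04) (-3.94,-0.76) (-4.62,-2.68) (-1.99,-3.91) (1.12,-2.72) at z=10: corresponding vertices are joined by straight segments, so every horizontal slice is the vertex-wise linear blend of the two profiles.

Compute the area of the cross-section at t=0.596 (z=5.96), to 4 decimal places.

Cross-section at t=0.596: each vertex is (1-t)·p0[i] + t·p1[i].
  v1: (1-0.596)·(3.84,2.27) + 0.596·(1.29,0.42) = (2.3202,1.1674)
  v2: (1-0.596)·(-1.97,4.56) + 0.596·(-1.99,1.04) = (-1.9819,2.4621)
  v3: (1-0.596)·(-4.72,0.4) + 0.596·(-3.94,-0.76) = (-4.2551,-0.2914)
  v4: (1-0.596)·(-4.09,-1.95) + 0.596·(-4.62,-2.68) = (-4.4059,-2.3851)
  v5: (1-0.596)·(-1.35,-4.46) + 0.596·(-1.99,-3.91) = (-1.7314,-4.1322)
  v6: (1-0.596)·(3.39,-2.61) + 0.596·(1.12,-2.72) = (2.0371,-2.6756)
Shoelace sum Σ(x_i·y_{i+1} − x_{i+1}·y_i):
  i=1: 2.3202·2.4621 − -1.9819·1.1674 = +8.0262 (running +8.0262)
  i=2: -1.9819·-0.2914 − -4.2551·2.4621 = +11.0539 (running +19.0801)
  i=3: -4.2551·-2.3851 − -4.4059·-0.2914 = +8.8651 (running +27.9452)
  i=4: -4.4059·-4.1322 − -1.7314·-2.3851 = +14.0764 (running +42.0216)
  i=5: -1.7314·-2.6756 − 2.0371·-4.1322 = +13.0502 (running +55.0718)
  i=6: 2.0371·1.1674 − 2.3202·-2.6756 = +8.5859 (running +63.6577)
Area = |Σ|/2 = |63.6577|/2 = 31.8288

Area at t=0.596: 31.8288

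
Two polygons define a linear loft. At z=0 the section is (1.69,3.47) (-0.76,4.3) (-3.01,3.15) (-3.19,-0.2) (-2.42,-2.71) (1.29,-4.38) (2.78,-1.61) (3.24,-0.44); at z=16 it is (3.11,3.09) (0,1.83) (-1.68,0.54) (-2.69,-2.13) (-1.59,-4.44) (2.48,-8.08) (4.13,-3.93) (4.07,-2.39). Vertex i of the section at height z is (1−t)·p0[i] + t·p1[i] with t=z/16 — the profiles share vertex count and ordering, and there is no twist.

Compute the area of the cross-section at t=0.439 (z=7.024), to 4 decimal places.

Cross-section at t=0.439: each vertex is (1-t)·p0[i] + t·p1[i].
  v1: (1-0.439)·(1.69,3.47) + 0.439·(3.11,3.09) = (2.3134,3.3032)
  v2: (1-0.439)·(-0.76,4.3) + 0.439·(0,1.83) = (-0.4264,3.2157)
  v3: (1-0.439)·(-3.01,3.15) + 0.439·(-1.68,0.54) = (-2.4261,2.0042)
  v4: (1-0.439)·(-3.19,-0.2) + 0.439·(-2.69,-2.13) = (-2.9705,-1.0473)
  v5: (1-0.439)·(-2.42,-2.71) + 0.439·(-1.59,-4.44) = (-2.0556,-3.4695)
  v6: (1-0.439)·(1.29,-4.38) + 0.439·(2.48,-8.08) = (1.8124,-6.0043)
  v7: (1-0.439)·(2.78,-1.61) + 0.439·(4.13,-3.93) = (3.3726,-2.6285)
  v8: (1-0.439)·(3.24,-0.44) + 0.439·(4.07,-2.39) = (3.6044,-1.2960)
Shoelace sum Σ(x_i·y_{i+1} − x_{i+1}·y_i):
  i=1: 2.3134·3.2157 − -0.4264·3.3032 = +8.8474 (running +8.8474)
  i=2: -0.4264·2.0042 − -2.4261·3.2157 = +6.9471 (running +15.7945)
  i=3: -2.4261·-1.0473 − -2.9705·2.0042 = +8.4943 (running +24.2888)
  i=4: -2.9705·-3.4695 − -2.0556·-1.0473 = +8.1533 (running +32.4421)
  i=5: -2.0556·-6.0043 − 1.8124·-3.4695 = +18.6307 (running +51.0728)
  i=6: 1.8124·-2.6285 − 3.3726·-6.0043 = +15.4865 (running +66.5593)
  i=7: 3.3726·-1.2960 − 3.6044·-2.6285 = +5.1029 (running +71.6622)
  i=8: 3.6044·3.3032 − 2.3134·-1.2960 = +14.9041 (running +86.5664)
Area = |Σ|/2 = |86.5664|/2 = 43.2832

Area at t=0.439: 43.2832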